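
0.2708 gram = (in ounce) 0.009552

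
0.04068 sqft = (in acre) 9.339e-07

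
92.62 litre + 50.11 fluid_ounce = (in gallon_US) 24.86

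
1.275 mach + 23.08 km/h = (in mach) 1.294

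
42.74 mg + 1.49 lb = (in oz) 23.84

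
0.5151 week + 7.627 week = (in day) 56.99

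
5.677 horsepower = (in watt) 4233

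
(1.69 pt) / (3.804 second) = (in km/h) 0.0005642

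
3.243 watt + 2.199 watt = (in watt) 5.442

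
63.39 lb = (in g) 2.875e+04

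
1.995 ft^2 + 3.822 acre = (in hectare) 1.547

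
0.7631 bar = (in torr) 572.4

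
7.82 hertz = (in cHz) 782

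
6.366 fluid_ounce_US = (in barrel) 0.001184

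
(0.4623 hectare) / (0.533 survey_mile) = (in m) 5.389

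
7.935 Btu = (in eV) 5.225e+22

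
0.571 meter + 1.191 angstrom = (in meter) 0.571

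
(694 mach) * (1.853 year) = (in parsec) 0.0004475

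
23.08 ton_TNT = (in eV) 6.027e+29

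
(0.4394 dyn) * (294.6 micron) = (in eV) 8.079e+09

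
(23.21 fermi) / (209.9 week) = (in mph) 4.09e-22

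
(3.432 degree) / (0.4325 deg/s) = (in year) 2.516e-07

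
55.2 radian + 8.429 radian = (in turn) 10.13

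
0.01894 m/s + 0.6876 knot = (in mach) 0.001094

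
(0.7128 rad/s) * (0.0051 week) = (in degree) 1.26e+05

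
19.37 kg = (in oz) 683.3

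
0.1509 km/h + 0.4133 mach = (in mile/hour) 314.9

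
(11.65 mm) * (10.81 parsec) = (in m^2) 3.886e+15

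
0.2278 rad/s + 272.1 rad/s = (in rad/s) 272.3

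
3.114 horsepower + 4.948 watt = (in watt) 2327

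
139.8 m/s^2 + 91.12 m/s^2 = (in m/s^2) 230.9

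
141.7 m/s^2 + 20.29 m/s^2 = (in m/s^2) 162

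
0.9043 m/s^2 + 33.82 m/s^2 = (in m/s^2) 34.72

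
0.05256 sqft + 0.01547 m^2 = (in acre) 5.029e-06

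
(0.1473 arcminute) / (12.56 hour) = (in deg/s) 5.429e-08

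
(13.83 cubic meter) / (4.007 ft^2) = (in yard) 40.63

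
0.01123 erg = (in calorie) 2.684e-10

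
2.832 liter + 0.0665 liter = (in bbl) 0.01823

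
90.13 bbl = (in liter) 1.433e+04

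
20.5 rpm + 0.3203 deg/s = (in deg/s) 123.3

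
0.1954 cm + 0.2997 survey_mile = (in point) 1.367e+06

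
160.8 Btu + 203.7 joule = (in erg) 1.699e+12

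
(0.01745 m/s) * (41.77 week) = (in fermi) 4.408e+20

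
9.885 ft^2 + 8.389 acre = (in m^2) 3.395e+04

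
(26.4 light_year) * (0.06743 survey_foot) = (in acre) 1.268e+12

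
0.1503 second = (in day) 1.74e-06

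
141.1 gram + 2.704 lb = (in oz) 48.24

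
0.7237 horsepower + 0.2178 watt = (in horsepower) 0.724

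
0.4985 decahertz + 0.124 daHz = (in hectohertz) 0.06225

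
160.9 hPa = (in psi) 2.334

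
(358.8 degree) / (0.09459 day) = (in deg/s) 0.0439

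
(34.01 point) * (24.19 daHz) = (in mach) 0.008524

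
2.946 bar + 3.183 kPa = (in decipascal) 2.978e+06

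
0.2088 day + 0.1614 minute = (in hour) 5.014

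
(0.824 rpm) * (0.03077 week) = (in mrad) 1.606e+06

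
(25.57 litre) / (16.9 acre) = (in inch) 1.472e-05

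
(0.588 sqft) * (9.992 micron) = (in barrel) 3.433e-06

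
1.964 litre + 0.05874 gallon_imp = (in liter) 2.231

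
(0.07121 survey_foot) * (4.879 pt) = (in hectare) 3.736e-09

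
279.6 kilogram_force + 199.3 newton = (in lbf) 661.2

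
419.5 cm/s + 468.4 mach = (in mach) 468.4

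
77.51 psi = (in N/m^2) 5.344e+05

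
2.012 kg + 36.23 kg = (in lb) 84.31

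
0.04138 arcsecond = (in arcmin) 0.0006897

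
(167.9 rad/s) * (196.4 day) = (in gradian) 1.814e+11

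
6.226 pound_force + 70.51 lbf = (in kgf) 34.81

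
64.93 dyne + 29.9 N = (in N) 29.9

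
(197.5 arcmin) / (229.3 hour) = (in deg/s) 3.988e-06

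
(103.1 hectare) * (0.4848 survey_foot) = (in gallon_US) 4.025e+07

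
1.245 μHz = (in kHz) 1.245e-09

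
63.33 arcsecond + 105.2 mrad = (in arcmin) 362.7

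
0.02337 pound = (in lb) 0.02337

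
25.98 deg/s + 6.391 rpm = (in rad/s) 1.123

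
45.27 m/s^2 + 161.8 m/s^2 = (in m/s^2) 207.1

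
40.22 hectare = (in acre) 99.39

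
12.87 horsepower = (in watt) 9597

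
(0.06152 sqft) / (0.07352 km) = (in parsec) 2.519e-21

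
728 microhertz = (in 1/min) 0.04368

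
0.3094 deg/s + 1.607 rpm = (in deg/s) 9.951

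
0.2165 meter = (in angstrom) 2.165e+09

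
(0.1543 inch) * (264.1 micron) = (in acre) 2.558e-10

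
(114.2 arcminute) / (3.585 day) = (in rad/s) 1.072e-07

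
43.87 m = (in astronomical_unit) 2.933e-10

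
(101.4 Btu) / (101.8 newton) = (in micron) 1.051e+09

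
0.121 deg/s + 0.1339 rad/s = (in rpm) 1.299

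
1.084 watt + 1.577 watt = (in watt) 2.661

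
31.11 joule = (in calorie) 7.435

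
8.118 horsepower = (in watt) 6054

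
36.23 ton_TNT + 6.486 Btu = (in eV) 9.461e+29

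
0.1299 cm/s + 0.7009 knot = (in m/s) 0.3619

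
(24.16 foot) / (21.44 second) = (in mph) 0.7683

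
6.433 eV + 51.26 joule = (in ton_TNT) 1.225e-08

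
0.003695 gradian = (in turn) 9.238e-06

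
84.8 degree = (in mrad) 1480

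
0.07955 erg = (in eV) 4.965e+10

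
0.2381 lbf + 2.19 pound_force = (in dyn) 1.08e+06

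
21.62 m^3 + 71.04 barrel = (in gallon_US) 8695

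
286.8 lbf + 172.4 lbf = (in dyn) 2.043e+08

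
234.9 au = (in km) 3.514e+10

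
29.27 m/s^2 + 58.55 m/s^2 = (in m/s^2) 87.82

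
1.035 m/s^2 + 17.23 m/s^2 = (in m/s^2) 18.27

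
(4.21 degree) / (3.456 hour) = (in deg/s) 0.0003384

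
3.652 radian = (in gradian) 232.5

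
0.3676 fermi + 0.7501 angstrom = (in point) 2.126e-07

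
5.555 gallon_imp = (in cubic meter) 0.02525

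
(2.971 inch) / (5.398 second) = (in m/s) 0.01398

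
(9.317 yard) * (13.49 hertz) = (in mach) 0.3375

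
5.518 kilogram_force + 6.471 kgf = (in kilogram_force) 11.99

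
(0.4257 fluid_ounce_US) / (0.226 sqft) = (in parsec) 1.943e-20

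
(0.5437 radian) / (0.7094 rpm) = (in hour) 0.002033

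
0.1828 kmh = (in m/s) 0.05078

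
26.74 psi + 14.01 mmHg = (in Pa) 1.862e+05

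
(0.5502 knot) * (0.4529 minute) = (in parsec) 2.493e-16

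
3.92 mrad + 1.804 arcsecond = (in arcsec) 810.4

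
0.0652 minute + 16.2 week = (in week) 16.2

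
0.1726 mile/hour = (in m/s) 0.07716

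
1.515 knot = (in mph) 1.743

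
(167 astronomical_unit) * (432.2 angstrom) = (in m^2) 1.08e+06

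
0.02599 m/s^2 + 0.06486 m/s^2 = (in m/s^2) 0.09085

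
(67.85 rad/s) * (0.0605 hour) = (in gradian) 9.408e+05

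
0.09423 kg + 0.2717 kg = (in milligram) 3.659e+05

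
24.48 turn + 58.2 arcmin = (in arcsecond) 3.173e+07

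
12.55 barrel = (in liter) 1995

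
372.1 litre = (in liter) 372.1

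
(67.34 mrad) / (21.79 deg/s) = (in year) 5.615e-09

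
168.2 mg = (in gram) 0.1682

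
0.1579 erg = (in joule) 1.579e-08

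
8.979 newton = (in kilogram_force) 0.9156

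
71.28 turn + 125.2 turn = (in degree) 7.073e+04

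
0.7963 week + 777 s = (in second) 4.824e+05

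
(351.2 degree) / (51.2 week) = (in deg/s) 1.134e-05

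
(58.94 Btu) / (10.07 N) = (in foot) 2.026e+04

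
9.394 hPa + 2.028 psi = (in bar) 0.1492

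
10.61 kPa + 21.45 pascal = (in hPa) 106.3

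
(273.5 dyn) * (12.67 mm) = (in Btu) 3.284e-08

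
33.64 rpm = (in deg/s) 201.8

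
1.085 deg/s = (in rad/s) 0.01894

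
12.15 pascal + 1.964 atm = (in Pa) 1.99e+05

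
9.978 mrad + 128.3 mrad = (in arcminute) 475.4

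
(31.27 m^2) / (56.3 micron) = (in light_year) 5.871e-11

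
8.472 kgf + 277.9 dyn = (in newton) 83.08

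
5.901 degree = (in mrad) 103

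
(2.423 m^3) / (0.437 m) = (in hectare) 0.0005545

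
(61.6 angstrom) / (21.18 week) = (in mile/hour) 1.076e-15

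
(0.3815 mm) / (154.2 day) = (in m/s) 2.863e-11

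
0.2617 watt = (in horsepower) 0.0003509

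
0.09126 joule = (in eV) 5.696e+17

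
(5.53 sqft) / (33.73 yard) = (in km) 1.666e-05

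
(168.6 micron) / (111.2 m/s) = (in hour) 4.212e-10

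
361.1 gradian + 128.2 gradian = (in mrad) 7686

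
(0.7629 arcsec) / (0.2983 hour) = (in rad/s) 3.444e-09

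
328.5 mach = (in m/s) 1.119e+05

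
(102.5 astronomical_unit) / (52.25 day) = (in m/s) 3.397e+06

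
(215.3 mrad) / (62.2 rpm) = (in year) 1.048e-09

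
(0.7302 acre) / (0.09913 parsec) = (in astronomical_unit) 6.458e-24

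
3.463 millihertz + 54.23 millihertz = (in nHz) 5.769e+07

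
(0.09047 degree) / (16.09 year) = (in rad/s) 3.112e-12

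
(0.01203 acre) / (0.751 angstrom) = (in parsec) 2.101e-05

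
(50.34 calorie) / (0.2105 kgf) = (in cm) 1.02e+04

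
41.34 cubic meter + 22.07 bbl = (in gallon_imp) 9865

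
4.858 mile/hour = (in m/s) 2.172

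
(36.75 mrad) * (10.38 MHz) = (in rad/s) 3.815e+05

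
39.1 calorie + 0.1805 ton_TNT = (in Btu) 7.158e+05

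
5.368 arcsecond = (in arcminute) 0.08947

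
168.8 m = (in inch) 6646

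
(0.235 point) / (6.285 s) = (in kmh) 4.749e-05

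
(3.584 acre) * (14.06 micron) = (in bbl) 1.283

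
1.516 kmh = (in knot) 0.8186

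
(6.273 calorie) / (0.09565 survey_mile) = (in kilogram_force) 0.01739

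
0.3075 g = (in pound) 0.0006779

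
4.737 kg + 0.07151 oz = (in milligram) 4.739e+06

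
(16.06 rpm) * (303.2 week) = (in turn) 4.908e+07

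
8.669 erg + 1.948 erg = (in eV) 6.627e+12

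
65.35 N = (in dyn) 6.535e+06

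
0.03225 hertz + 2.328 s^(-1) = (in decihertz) 23.6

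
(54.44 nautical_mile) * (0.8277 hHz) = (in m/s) 8.345e+06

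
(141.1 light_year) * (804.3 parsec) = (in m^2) 3.313e+37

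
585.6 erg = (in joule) 5.856e-05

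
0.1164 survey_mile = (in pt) 5.31e+05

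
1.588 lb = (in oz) 25.41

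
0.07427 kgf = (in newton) 0.7283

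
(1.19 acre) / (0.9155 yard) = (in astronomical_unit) 3.845e-08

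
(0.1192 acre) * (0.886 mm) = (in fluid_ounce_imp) 1.504e+04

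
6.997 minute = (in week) 0.0006941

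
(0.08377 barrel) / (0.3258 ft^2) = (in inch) 17.32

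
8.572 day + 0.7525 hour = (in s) 7.433e+05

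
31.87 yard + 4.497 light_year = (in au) 2.844e+05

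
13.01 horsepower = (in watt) 9702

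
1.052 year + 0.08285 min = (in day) 384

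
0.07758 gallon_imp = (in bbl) 0.002218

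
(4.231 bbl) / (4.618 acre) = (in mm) 0.03599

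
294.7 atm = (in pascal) 2.986e+07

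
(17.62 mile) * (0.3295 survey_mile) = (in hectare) 1504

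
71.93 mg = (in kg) 7.193e-05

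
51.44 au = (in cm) 7.695e+14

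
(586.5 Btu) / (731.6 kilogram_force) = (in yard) 94.32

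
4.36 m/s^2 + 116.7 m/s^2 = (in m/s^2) 121.1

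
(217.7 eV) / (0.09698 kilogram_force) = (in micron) 3.667e-11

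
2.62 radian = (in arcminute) 9007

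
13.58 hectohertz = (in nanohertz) 1.358e+12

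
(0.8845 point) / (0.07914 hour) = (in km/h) 3.943e-06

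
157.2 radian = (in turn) 25.02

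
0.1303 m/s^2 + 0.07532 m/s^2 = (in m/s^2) 0.2056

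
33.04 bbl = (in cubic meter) 5.253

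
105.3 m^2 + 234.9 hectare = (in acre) 580.5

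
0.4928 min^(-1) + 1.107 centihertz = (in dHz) 0.1928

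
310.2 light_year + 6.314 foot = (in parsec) 95.11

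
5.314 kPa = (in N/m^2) 5314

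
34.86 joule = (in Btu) 0.03304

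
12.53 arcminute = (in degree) 0.2088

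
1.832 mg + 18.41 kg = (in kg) 18.41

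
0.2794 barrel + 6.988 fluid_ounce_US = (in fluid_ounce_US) 1509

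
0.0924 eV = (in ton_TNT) 3.538e-30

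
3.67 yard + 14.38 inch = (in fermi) 3.721e+15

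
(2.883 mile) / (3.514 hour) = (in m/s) 0.3668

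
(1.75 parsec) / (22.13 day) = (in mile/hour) 6.318e+10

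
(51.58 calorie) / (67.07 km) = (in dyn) 321.8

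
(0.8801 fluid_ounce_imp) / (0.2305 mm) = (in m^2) 0.1085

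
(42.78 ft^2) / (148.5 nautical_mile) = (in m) 1.445e-05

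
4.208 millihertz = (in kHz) 4.208e-06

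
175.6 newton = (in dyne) 1.756e+07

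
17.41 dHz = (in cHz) 174.1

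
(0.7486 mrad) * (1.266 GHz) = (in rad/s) 9.477e+05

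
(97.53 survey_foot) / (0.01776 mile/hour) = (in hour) 1.04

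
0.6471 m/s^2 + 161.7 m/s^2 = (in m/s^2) 162.3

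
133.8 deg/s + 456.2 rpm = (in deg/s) 2871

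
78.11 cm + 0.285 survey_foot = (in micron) 8.68e+05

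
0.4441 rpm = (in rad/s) 0.04651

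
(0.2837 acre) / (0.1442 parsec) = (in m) 2.58e-13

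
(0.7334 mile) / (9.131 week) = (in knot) 0.0004155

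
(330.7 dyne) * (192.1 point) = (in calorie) 5.356e-05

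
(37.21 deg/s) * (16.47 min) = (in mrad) 6.418e+05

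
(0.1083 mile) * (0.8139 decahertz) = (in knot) 2757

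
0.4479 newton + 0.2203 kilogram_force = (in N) 2.608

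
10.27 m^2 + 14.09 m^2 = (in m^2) 24.36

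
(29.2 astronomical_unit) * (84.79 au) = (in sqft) 5.964e+26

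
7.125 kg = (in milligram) 7.125e+06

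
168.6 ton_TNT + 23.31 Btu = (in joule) 7.054e+11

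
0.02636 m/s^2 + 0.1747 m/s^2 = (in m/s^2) 0.2011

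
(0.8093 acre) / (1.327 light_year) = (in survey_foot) 8.559e-13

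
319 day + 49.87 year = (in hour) 4.445e+05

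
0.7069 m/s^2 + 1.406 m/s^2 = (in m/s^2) 2.113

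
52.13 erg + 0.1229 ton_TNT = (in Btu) 4.874e+05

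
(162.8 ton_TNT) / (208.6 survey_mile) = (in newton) 2.029e+06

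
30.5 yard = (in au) 1.864e-10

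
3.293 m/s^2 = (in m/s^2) 3.293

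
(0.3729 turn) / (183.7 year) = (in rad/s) 4.044e-10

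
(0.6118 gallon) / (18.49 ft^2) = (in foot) 0.004423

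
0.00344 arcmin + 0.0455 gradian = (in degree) 0.04101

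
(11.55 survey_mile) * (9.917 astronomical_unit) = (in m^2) 2.758e+16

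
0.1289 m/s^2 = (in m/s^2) 0.1289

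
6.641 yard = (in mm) 6073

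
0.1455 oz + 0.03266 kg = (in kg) 0.03678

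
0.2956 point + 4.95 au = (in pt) 2.099e+15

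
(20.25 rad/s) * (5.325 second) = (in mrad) 1.078e+05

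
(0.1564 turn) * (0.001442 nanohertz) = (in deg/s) 8.119e-11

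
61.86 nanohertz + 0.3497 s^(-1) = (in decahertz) 0.03497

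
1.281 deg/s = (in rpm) 0.2135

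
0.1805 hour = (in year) 2.061e-05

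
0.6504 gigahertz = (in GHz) 0.6504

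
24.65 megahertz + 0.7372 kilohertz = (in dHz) 2.465e+08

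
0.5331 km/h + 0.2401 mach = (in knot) 159.2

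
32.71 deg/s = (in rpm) 5.452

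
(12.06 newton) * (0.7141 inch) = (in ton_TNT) 5.228e-11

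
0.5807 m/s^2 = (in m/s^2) 0.5807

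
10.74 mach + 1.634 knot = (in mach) 10.74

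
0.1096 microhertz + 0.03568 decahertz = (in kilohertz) 0.0003568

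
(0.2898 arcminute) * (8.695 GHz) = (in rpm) 6.999e+06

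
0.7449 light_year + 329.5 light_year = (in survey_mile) 1.941e+15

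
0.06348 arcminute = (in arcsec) 3.809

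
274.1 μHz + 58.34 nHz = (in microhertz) 274.2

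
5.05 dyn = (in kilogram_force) 5.15e-06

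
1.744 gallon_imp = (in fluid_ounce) 268.1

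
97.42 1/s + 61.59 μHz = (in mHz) 9.742e+04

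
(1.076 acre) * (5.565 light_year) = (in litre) 2.293e+23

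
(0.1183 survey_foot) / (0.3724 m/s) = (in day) 1.121e-06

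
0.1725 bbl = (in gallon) 7.245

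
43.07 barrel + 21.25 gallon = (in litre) 6928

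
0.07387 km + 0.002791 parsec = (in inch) 3.391e+15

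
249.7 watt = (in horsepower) 0.3349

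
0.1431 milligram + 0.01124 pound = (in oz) 0.1798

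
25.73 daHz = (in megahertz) 0.0002573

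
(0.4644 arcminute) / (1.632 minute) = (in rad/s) 1.38e-06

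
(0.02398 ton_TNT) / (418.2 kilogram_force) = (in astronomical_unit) 1.635e-07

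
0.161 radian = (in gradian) 10.25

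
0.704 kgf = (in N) 6.904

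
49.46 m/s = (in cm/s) 4946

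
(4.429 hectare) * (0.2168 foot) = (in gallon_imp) 6.438e+05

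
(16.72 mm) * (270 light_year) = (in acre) 1.055e+13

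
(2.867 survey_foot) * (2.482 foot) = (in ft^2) 7.116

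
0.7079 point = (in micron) 249.7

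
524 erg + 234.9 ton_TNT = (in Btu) 9.315e+08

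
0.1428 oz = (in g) 4.048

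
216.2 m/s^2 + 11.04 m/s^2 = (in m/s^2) 227.2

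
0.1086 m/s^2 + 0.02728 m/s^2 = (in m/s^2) 0.1359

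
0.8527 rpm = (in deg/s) 5.116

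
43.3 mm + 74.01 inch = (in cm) 192.3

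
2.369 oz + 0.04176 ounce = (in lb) 0.1507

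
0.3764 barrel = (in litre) 59.84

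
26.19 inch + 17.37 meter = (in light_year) 1.906e-15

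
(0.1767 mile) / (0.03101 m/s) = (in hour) 2.547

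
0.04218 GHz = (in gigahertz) 0.04218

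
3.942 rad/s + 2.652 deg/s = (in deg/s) 228.5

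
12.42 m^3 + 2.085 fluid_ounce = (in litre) 1.242e+04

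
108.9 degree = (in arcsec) 3.92e+05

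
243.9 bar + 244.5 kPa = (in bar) 246.3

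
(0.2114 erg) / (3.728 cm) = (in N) 5.671e-07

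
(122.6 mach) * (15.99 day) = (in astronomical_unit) 0.3855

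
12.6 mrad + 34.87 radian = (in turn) 5.552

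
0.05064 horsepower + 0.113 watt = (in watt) 37.88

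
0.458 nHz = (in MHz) 4.58e-16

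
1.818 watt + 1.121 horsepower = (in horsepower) 1.123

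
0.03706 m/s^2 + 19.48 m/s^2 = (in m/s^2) 19.52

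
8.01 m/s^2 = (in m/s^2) 8.01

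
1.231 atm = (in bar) 1.247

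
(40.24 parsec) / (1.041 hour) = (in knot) 6.44e+14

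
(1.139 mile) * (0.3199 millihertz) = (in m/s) 0.5864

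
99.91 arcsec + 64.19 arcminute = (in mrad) 19.16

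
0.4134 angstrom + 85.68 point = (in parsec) 9.796e-19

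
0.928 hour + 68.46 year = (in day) 2.499e+04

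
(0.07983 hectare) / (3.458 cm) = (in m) 2.309e+04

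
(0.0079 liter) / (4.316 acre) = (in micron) 0.0004523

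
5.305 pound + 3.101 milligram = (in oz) 84.88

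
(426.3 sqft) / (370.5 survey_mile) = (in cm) 0.006642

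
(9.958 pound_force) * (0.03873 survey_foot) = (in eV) 3.264e+18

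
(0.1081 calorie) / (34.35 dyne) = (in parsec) 4.267e-14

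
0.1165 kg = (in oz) 4.109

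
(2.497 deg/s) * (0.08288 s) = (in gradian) 0.2299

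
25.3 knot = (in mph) 29.11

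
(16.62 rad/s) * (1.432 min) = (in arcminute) 4.909e+06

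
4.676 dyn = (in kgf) 4.768e-06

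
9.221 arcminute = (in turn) 0.0004269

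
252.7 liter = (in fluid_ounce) 8545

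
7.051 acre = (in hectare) 2.853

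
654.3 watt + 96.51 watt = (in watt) 750.8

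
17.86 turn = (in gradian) 7144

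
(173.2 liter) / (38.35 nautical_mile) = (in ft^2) 2.625e-05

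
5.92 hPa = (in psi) 0.08586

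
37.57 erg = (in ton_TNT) 8.979e-16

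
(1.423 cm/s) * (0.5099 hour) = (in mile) 0.01623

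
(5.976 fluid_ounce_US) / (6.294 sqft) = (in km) 3.022e-07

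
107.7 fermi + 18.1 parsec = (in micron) 5.585e+23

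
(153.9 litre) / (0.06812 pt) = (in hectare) 0.6404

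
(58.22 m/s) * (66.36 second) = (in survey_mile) 2.401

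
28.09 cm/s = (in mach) 0.000825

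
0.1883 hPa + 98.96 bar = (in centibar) 9896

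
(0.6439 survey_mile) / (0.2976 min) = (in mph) 129.8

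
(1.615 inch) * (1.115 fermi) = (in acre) 1.13e-20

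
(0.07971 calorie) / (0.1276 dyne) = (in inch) 1.029e+07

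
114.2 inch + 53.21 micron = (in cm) 290.1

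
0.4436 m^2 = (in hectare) 4.436e-05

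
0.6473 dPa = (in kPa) 6.473e-05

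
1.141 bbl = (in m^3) 0.1814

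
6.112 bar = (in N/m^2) 6.112e+05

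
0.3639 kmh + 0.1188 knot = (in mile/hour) 0.3628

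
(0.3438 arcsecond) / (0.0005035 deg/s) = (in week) 3.136e-07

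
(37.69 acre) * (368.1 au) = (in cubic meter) 8.399e+18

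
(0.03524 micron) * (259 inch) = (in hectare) 2.318e-11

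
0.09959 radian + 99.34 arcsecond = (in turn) 0.01593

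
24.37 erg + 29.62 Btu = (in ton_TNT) 7.469e-06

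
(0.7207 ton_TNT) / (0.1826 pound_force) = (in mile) 2.307e+06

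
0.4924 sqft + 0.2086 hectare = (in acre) 0.5155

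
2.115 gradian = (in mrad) 33.22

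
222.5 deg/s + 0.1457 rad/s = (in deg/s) 230.8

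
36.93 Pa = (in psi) 0.005356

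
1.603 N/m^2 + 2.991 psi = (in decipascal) 2.062e+05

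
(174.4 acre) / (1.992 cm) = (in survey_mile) 2.202e+04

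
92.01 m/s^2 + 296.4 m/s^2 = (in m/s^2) 388.4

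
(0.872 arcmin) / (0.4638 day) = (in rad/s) 6.33e-09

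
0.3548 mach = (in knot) 234.8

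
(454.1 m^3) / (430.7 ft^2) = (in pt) 3.217e+04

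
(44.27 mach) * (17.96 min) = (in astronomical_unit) 0.0001086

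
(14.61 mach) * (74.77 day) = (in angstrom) 3.214e+20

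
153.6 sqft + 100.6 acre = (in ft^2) 4.382e+06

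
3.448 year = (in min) 1.812e+06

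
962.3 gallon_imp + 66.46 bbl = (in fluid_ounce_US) 5.052e+05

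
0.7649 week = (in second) 4.626e+05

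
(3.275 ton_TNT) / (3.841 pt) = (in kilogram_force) 1.031e+12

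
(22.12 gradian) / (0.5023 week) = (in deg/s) 6.553e-05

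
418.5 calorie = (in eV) 1.093e+22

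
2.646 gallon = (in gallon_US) 2.646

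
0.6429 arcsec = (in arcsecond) 0.6429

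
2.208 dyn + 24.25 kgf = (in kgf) 24.25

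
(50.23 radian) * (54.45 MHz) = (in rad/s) 2.735e+09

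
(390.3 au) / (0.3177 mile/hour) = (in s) 4.111e+14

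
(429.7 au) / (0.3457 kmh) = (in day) 7.748e+09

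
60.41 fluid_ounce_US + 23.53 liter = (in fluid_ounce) 856.1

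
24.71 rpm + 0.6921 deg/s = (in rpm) 24.83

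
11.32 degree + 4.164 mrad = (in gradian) 12.84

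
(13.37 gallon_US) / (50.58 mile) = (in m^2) 6.218e-07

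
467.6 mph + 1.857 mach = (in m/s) 841.3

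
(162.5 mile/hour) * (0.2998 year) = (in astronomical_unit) 0.004591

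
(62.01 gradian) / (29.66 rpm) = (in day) 3.63e-06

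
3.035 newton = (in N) 3.035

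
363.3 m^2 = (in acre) 0.08977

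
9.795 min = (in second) 587.7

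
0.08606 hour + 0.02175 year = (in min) 1.144e+04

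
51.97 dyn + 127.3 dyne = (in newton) 0.001793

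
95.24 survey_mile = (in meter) 1.533e+05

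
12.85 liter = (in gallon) 3.395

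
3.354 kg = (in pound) 7.394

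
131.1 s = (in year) 4.157e-06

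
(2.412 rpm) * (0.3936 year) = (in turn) 4.99e+05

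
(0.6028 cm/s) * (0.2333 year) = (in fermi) 4.435e+19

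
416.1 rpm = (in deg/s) 2497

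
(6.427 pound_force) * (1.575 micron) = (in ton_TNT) 1.076e-14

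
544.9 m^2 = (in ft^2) 5865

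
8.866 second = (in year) 2.811e-07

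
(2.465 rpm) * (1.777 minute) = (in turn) 4.38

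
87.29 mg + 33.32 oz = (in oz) 33.32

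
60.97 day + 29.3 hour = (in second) 5.373e+06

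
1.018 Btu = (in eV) 6.704e+21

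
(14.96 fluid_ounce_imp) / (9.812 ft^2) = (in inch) 0.01836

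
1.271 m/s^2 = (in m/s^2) 1.271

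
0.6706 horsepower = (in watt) 500.1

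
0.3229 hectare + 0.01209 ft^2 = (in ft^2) 3.476e+04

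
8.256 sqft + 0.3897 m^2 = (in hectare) 0.0001157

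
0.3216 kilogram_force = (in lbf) 0.709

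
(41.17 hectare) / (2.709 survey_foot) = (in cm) 4.986e+07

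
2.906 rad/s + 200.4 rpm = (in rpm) 228.2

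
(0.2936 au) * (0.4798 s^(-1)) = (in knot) 4.096e+10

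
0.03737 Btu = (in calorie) 9.423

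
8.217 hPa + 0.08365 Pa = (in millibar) 8.218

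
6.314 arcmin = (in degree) 0.1052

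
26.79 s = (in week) 4.43e-05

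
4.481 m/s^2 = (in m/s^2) 4.481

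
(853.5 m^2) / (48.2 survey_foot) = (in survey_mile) 0.0361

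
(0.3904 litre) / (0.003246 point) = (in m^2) 340.9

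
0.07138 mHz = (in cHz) 0.007138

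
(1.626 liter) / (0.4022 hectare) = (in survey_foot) 1.326e-06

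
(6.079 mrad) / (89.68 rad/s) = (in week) 1.121e-10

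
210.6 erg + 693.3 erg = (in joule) 9.039e-05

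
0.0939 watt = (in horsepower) 0.0001259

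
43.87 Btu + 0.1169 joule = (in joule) 4.629e+04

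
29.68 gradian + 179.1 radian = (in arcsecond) 3.704e+07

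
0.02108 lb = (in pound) 0.02108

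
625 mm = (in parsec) 2.025e-17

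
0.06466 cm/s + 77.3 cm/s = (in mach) 0.002272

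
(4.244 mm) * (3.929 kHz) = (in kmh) 60.03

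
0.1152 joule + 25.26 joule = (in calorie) 6.065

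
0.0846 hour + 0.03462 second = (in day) 0.003525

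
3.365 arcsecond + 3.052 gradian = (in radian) 0.04796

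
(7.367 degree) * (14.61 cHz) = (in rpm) 0.1794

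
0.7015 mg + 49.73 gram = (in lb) 0.1096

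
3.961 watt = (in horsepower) 0.005312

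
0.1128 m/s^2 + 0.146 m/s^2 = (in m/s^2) 0.2588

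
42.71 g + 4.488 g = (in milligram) 4.72e+04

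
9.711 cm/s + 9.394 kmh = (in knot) 5.261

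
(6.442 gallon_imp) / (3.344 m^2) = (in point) 24.83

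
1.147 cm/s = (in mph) 0.02566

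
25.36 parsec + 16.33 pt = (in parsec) 25.36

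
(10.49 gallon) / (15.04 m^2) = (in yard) 0.002887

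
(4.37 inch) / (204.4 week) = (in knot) 1.745e-09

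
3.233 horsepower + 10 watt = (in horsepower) 3.246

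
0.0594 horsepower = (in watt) 44.29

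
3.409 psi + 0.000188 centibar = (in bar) 0.235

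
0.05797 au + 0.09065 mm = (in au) 0.05797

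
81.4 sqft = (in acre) 0.001869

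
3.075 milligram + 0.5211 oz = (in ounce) 0.5212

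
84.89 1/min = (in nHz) 1.415e+09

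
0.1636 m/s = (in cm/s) 16.36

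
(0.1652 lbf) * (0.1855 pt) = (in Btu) 4.558e-08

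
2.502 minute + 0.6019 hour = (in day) 0.02682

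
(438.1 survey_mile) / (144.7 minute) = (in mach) 0.2385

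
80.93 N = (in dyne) 8.093e+06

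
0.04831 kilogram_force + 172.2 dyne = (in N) 0.4755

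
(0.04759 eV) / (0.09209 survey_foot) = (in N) 2.716e-19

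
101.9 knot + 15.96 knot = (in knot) 117.9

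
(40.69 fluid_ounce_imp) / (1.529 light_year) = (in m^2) 7.992e-20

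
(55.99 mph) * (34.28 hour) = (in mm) 3.089e+09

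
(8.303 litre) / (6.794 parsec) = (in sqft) 4.263e-19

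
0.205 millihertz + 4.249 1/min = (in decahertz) 0.007102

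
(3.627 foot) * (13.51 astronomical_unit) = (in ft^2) 2.405e+13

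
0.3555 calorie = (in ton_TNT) 3.555e-10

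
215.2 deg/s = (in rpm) 35.87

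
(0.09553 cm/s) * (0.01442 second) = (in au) 9.208e-17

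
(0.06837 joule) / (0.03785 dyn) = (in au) 1.207e-06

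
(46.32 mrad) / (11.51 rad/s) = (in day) 4.658e-08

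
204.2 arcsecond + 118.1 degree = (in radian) 2.062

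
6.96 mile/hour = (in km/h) 11.2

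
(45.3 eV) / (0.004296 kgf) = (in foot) 5.652e-16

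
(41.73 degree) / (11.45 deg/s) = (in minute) 0.06074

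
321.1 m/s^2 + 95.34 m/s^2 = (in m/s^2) 416.4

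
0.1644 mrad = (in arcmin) 0.5652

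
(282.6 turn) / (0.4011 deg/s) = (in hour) 70.46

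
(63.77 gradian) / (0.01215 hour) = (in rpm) 0.2187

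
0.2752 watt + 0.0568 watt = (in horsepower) 0.0004452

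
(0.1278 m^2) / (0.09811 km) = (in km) 1.303e-06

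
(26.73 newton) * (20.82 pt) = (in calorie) 0.04692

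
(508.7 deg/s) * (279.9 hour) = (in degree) 5.126e+08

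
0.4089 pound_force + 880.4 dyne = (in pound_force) 0.4109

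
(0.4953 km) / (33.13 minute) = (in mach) 0.0007318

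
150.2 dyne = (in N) 0.001502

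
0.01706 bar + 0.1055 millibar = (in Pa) 1717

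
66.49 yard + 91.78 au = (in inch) 5.406e+14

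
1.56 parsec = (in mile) 2.991e+13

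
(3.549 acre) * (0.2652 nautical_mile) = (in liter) 7.054e+09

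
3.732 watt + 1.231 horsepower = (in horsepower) 1.236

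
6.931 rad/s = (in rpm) 66.19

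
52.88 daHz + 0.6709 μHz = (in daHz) 52.88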